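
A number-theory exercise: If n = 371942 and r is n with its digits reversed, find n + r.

621115

Reverse of 371942 is 249173.
371942 + 249173 = 621115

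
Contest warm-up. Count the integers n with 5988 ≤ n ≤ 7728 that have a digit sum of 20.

The integers in [5988, 7728] that have a digit sum of 20: 6059, 6068, 6077, 6086, 6095, 6149, …, 7715, 7724.
135 qualify.

135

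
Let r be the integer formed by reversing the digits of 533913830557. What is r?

Reversing 533913830557 gives 755038319335.

755038319335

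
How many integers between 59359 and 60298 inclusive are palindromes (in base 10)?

The integers in [59359, 60298] that are palindromes (in base 10): 59395, 59495, 59595, 59695, 59795, 59895, 59995, 60006, 60106, 60206.
10 qualify.

10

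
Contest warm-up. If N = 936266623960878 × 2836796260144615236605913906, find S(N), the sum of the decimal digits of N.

216

936266623960878 × 2836796260144615236605913906 = 2655997657350443516066602593918776780169468
Sum of its 43 digits: 216.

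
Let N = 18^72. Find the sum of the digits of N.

18^72 = 2396736928364335973507765129443979471344505983547819457162094368575892567404767557426610176
Sum of its 91 digits: 450.

450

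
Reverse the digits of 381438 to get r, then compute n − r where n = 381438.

Reverse of 381438 is 834183.
381438 − 834183 = -452745

-452745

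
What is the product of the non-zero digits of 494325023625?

4×9×4×3×2×5×2×3×6×2×5 = 1555200

1555200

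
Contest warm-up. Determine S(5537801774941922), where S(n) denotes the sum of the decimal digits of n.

5+5+3+7+8+0+1+7+7+4+9+4+1+9+2+2 = 74

74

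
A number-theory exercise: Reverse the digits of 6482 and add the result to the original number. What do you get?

Reverse of 6482 is 2846.
6482 + 2846 = 9328

9328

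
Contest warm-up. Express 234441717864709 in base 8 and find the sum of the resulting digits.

61

234441717864709 in base 8 is 6523446724054405.
Digit sum: 6+5+2+3+4+4+6+7+2+4+0+5+4+4+0+5 = 61.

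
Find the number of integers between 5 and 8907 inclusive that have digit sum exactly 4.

34

The integers in [5, 8907] that have digit sum exactly 4: 13, 22, 31, 40, 103, 112, …, 3100, 4000.
34 qualify.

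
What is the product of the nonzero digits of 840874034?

86016

8×4×8×7×4×3×4 = 86016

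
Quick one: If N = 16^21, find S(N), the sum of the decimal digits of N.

16^21 = 19342813113834066795298816
Sum of its 26 digits: 118.

118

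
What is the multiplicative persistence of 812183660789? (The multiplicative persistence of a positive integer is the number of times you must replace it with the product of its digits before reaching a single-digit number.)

1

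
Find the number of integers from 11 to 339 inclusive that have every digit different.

The integers in [11, 339] that have every digit different: 12, 13, 14, 15, 16, 17, …, 328, 329.
248 qualify.

248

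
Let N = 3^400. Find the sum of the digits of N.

3^400 = 70550791086553325712464271575934796216507949612787315762871223209262085551582934156579298529447134158154952334825355911866929793071824566694145084454535257027960285323760313192443283334088001
Sum of its 191 digits: 846.

846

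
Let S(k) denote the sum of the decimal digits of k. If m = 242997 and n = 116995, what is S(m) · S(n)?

1023

S(242997) = 2+4+2+9+9+7 = 33.
S(116995) = 1+1+6+9+9+5 = 31.
33 · 31 = 1023.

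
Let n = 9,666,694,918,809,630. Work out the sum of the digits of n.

90

9+6+6+6+6+9+4+9+1+8+8+0+9+6+3+0 = 90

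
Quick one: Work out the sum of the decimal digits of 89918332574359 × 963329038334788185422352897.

89918332574359 × 963329038334788185422352897 = 86620940847524914335415295404604991568023
Sum of its 41 digits: 177.

177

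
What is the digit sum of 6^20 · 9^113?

6^20 · 9^113 = 2468474097102692938131543326267267702658726578018327988597351697430092040404240043578585091915860351808552033156304133423104
Sum of its 124 digits: 513.

513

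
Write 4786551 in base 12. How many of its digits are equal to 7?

1

4786551 in base 12 is 1729BB3.
The digit 7 appears 1 time.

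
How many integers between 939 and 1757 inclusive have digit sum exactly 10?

52

The integers in [939, 1757] that have digit sum exactly 10: 1009, 1018, 1027, 1036, 1045, 1054, …, 1711, 1720.
52 qualify.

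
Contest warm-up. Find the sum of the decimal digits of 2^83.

2^83 = 9671406556917033397649408
Sum of its 25 digits: 122.

122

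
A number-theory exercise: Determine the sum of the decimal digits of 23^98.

23^98 = 28140248594259053674464190144725433330788505961817332110731546709305166878146184030533818796365494904033037036256044065897013653175569
Sum of its 134 digits: 565.

565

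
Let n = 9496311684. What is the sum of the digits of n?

51

9+4+9+6+3+1+1+6+8+4 = 51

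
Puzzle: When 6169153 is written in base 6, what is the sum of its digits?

6169153 in base 6 is 340120521.
Digit sum: 3+4+0+1+2+0+5+2+1 = 18.

18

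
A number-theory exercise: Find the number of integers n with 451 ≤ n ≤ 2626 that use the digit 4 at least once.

613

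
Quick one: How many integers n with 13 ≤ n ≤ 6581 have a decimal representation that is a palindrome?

154

The integers in [13, 6581] that have a decimal representation that is a palindrome: 22, 33, 44, 55, 66, 77, …, 6446, 6556.
154 qualify.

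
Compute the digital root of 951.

6

9+5+1 = 15
1+5 = 6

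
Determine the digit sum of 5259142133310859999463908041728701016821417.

5+2+5+9+1+4+2+1+3+3+3+1+0+8+5+9+9+9+9+4+6+3+9+0+8+0+4+1+7+2+8+7+0+1+0+1+6+8+2+1+4+1+7 = 178

178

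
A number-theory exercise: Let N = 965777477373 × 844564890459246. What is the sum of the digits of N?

135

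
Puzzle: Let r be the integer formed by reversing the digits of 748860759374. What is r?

473957068847

Reversing 748860759374 gives 473957068847.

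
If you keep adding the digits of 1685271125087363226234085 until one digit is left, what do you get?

7

1+6+8+5+2+7+1+1+2+5+0+8+7+3+6+3+2+2+6+2+3+4+0+8+5 = 97
9+7 = 16
1+6 = 7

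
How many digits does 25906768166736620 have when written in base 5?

24

25906768166736620 in base 5 is 204131122442201141032440, which has 24 digits.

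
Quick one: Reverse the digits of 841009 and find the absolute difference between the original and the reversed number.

59139

Reverse of 841009 is 900148.
|841009 − 900148| = 59139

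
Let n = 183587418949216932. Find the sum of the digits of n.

90

1+8+3+5+8+7+4+1+8+9+4+9+2+1+6+9+3+2 = 90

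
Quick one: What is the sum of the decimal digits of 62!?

306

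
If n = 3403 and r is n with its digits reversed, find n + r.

Reverse of 3403 is 3043.
3403 + 3043 = 6446

6446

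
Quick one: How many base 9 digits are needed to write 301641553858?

13

301641553858 in base 9 is 1054526717264, which has 13 digits.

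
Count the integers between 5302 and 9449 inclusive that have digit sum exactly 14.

157

The integers in [5302, 9449] that have digit sum exactly 14: 5306, 5315, 5324, 5333, 5342, 5351, …, 9401, 9410.
157 qualify.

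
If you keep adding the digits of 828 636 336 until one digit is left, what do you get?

8+2+8+6+3+6+3+3+6 = 45
4+5 = 9

9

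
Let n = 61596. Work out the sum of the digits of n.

27

6+1+5+9+6 = 27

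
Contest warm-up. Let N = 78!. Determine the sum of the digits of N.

423

78! = 11324281178206297831457521158732046228731749579488251990048962825668835325234200766245086213177344000000000000000000
Sum of its 116 digits: 423.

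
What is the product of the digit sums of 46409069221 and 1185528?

1290

S(46409069221) = 4+6+4+0+9+0+6+9+2+2+1 = 43.
S(1185528) = 1+1+8+5+5+2+8 = 30.
43 · 30 = 1290.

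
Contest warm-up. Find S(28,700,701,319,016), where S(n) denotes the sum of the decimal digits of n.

45

2+8+7+0+0+7+0+1+3+1+9+0+1+6 = 45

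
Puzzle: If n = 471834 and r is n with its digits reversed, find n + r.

910008

Reverse of 471834 is 438174.
471834 + 438174 = 910008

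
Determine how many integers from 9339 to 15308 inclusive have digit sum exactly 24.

209

The integers in [9339, 15308] that have digit sum exactly 24: 9339, 9348, 9357, 9366, 9375, 9384, …, 15288, 15297.
209 qualify.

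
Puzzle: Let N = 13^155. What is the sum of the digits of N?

13^155 = 45837361165708061423020376689225893314734055607779290283887676621230205627097213586813815872303867264686727314814466414879387157598831699224501580618455528395339891983971957
Sum of its 173 digits: 817.

817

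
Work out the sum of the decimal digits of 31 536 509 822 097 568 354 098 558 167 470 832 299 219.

196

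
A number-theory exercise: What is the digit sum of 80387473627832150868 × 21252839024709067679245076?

80387473627832150868 × 21252839024709067679245076 = 1708462036615362147854947566336365187578125968
Sum of its 46 digits: 219.

219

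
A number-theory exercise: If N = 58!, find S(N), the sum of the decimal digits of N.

288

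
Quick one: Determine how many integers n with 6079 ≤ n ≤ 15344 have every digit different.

3417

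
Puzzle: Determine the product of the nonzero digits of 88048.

8×8×4×8 = 2048

2048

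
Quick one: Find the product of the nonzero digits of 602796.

4536

6×2×7×9×6 = 4536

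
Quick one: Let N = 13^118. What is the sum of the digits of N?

13^118 = 278814638873954882369203460773866998059096809158561634756229682281995318510188753701100647414989984008316816866503230284636535019129
Sum of its 132 digits: 625.

625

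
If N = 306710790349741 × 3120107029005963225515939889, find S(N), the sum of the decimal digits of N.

306710790349741 × 3120107029005963225515939889 = 956970492842201248040516665402872642718749
Sum of its 42 digits: 186.

186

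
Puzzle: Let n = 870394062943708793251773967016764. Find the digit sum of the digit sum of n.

First digit sum: 160.
1+6+0 = 7.

7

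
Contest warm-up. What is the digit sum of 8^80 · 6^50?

513

8^80 · 6^50 = 1428109402603941224274190798338280077603774287551438977863013651600790949281339037233498592286397972479555403776
Sum of its 112 digits: 513.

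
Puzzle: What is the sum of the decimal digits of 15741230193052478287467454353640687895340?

180

1+5+7+4+1+2+3+0+1+9+3+0+5+2+4+7+8+2+8+7+4+6+7+4+5+4+3+5+3+6+4+0+6+8+7+8+9+5+3+4+0 = 180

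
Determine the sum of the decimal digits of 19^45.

19^45 = 3498743002442937227729601361122964878585526371203662724899
Sum of its 58 digits: 262.

262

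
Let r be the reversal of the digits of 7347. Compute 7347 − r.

-90

Reverse of 7347 is 7437.
7347 − 7437 = -90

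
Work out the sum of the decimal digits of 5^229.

5^229 = 11591269220898191830411672692336373479273639933618096882665747059117441687798841746866600258510026367301059122300003621959529898077789766830392181873321533203125
Sum of its 161 digits: 716.

716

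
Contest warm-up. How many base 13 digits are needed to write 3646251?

3646251 in base 13 is 9A885B, which has 6 digits.

6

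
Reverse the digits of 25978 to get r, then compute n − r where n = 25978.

Reverse of 25978 is 87952.
25978 − 87952 = -61974

-61974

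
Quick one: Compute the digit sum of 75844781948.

65

7+5+8+4+4+7+8+1+9+4+8 = 65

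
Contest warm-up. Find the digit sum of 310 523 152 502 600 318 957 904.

81

3+1+0+5+2+3+1+5+2+5+0+2+6+0+0+3+1+8+9+5+7+9+0+4 = 81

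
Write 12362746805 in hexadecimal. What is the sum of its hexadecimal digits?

12362746805 in base 16 is 2E0E08BB5.
Digit sum: 2+14+0+14+0+8+11+11+5 = 65.

65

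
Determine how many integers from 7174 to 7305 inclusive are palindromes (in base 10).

1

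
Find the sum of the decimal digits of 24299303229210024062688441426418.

118

2+4+2+9+9+3+0+3+2+2+9+2+1+0+0+2+4+0+6+2+6+8+8+4+4+1+4+2+6+4+1+8 = 118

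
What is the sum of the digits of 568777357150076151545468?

5+6+8+7+7+7+3+5+7+1+5+0+0+7+6+1+5+1+5+4+5+4+6+8 = 113

113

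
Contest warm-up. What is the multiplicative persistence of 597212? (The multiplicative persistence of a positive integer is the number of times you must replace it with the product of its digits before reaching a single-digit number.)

597212 → 1260 → 0 (2 steps)

2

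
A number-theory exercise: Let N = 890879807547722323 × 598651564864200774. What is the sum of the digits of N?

890879807547722323 × 598651564864200774 = 533326590894361992525375845473678002
Sum of its 36 digits: 168.

168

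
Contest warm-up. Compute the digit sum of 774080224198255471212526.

94

7+7+4+0+8+0+2+2+4+1+9+8+2+5+5+4+7+1+2+1+2+5+2+6 = 94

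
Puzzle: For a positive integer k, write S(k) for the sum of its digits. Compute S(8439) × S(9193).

528

S(8439) = 8+4+3+9 = 24.
S(9193) = 9+1+9+3 = 22.
24 · 22 = 528.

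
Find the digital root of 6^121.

The digital root of n equals n mod 9 (or 9 when 9 | n), so we need 6^121 mod 9.
6^121 ≡ 0 (mod 9), so the digital root is 9.

9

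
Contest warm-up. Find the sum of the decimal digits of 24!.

81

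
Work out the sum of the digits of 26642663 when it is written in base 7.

29

26642663 in base 7 is 442313255.
Digit sum: 4+4+2+3+1+3+2+5+5 = 29.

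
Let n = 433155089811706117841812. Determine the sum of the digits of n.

94

4+3+3+1+5+5+0+8+9+8+1+1+7+0+6+1+1+7+8+4+1+8+1+2 = 94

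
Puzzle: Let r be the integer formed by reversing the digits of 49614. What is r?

Reversing 49614 gives 41694.

41694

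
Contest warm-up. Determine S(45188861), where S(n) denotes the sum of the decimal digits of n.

41

4+5+1+8+8+8+6+1 = 41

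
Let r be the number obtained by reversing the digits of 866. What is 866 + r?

Reverse of 866 is 668.
866 + 668 = 1534

1534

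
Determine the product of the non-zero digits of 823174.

1344

8×2×3×1×7×4 = 1344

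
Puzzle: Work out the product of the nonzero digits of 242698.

6912

2×4×2×6×9×8 = 6912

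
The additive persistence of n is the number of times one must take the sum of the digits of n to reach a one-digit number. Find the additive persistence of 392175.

392175 → 27 → 9 (2 steps)

2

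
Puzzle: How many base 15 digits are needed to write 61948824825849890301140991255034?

28

61948824825849890301140991255034 in base 15 is 1154E580A1A05CD90221E79ABA24, which has 28 digits.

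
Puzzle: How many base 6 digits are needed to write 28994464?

10

28994464 in base 6 is 2513241344, which has 10 digits.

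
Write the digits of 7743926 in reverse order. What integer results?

6293477

Reversing 7743926 gives 6293477.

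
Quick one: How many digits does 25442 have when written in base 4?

25442 in base 4 is 12031202, which has 8 digits.

8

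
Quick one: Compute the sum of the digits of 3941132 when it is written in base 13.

44

3941132 in base 13 is A7CB40.
Digit sum: 10+7+12+11+4+0 = 44.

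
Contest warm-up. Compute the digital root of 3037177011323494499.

5

3+0+3+7+1+7+7+0+1+1+3+2+3+4+9+4+4+9+9 = 77
7+7 = 14
1+4 = 5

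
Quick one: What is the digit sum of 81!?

486

81! = 5797126020747367985879734231578109105412357244731625958745865049716390179693892056256184534249745940480000000000000000000
Sum of its 121 digits: 486.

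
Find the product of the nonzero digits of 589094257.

907200

5×8×9×9×4×2×5×7 = 907200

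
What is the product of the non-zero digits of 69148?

1728

6×9×1×4×8 = 1728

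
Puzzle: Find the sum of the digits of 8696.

29

8+6+9+6 = 29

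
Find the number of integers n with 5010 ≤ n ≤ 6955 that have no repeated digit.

992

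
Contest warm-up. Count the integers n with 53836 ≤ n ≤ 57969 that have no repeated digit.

The integers in [53836, 57969] that have no repeated digit: 53840, 53841, 53842, 53846, 53847, 53849, …, 57964, 57968.
1068 qualify.

1068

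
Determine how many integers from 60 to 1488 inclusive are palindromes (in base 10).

99

The integers in [60, 1488] that are palindromes (in base 10): 66, 77, 88, 99, 101, 111, …, 1331, 1441.
99 qualify.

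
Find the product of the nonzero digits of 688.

6×8×8 = 384

384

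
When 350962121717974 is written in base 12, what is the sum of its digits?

350962121717974 in base 12 is 33442988555A9A.
Digit sum: 3+3+4+4+2+9+8+8+5+5+5+10+9+10 = 85.

85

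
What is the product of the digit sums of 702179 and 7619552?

910

S(702179) = 7+0+2+1+7+9 = 26.
S(7619552) = 7+6+1+9+5+5+2 = 35.
26 · 35 = 910.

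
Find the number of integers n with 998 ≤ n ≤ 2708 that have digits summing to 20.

The integers in [998, 2708] that have digits summing to 20: 1199, 1289, 1298, 1379, 1388, 1397, …, 2684, 2693.
73 qualify.

73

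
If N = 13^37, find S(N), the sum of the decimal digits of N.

175

13^37 = 164400841185494513395503358052498933338333
Sum of its 42 digits: 175.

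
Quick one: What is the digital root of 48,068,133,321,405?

3

4+8+0+6+8+1+3+3+3+2+1+4+0+5 = 48
4+8 = 12
1+2 = 3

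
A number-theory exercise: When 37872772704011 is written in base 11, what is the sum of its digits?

61

37872772704011 in base 11 is 11081830939783.
Digit sum: 1+1+0+8+1+8+3+0+9+3+9+7+8+3 = 61.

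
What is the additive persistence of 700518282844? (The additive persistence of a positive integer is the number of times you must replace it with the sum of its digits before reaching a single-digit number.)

3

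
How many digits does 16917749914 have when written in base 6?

14

16917749914 in base 6 is 11434422032134, which has 14 digits.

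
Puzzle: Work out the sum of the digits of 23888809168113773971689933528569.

173

2+3+8+8+8+8+0+9+1+6+8+1+1+3+7+7+3+9+7+1+6+8+9+9+3+3+5+2+8+5+6+9 = 173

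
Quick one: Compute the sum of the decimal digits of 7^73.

277

7^73 = 49221735352184872959961855190338177606846542622561400857262407
Sum of its 62 digits: 277.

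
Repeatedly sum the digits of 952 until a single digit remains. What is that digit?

7

9+5+2 = 16
1+6 = 7
(Equivalently, 952 mod 9 = 7.)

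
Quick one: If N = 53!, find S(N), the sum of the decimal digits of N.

53! = 4274883284060025564298013753389399649690343788366813724672000000000000
Sum of its 70 digits: 279.

279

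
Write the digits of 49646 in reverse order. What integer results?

64694

Reversing 49646 gives 64694.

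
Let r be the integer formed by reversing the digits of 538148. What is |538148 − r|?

Reverse of 538148 is 841835.
|538148 − 841835| = 303687

303687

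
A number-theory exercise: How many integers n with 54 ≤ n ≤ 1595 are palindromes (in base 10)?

101

The integers in [54, 1595] that are palindromes (in base 10): 55, 66, 77, 88, 99, 101, …, 1441, 1551.
101 qualify.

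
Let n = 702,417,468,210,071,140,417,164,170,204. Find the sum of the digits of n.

7+0+2+4+1+7+4+6+8+2+1+0+0+7+1+1+4+0+4+1+7+1+6+4+1+7+0+2+0+4 = 92

92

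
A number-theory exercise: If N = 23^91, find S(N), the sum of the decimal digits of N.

23^91 = 8264813874395086919257329594531027167451884343784197554704056671515227569945433396701766014604593885377242669631646484195527
Sum of its 124 digits: 590.

590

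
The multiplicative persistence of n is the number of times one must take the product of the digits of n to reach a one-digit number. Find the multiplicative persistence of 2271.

3

2271 → 28 → 16 → 6 (3 steps)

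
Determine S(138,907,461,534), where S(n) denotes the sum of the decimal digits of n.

51

1+3+8+9+0+7+4+6+1+5+3+4 = 51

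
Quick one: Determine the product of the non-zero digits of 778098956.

7620480

7×7×8×9×8×9×5×6 = 7620480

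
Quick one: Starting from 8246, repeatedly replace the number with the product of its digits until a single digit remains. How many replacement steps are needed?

5

8246 → 384 → 96 → 54 → 20 → 0 (5 steps)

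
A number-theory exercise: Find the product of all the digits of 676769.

95256

6×7×6×7×6×9 = 95256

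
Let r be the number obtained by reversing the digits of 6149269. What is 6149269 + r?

15778685

Reverse of 6149269 is 9629416.
6149269 + 9629416 = 15778685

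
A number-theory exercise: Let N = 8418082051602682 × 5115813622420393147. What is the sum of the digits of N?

8418082051602682 × 5115813622420393147 = 43065338834241611512711671879620254
Sum of its 35 digits: 136.

136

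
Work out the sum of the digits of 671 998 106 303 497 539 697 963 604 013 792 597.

6+7+1+9+9+8+1+0+6+3+0+3+4+9+7+5+3+9+6+9+7+9+6+3+6+0+4+0+1+3+7+9+2+5+9+7 = 183

183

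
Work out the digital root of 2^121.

2

The digital root of n equals n mod 9 (or 9 when 9 | n), so we need 2^121 mod 9.
2^121 ≡ 2 (mod 9), so the digital root is 2.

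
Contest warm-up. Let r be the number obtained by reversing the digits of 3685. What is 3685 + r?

Reverse of 3685 is 5863.
3685 + 5863 = 9548

9548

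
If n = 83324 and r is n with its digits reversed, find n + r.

125662

Reverse of 83324 is 42338.
83324 + 42338 = 125662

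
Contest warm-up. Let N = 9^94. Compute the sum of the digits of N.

405

9^94 = 499799580528929400138079903574958700644537122001114885706174272852663778107639762446602161
Sum of its 90 digits: 405.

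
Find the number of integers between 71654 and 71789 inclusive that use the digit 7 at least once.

The integers in [71654, 71789] that use the digit 7 at least once: 71654, 71655, 71656, 71657, 71658, 71659, …, 71788, 71789.
136 qualify.

136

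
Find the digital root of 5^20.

7

The digital root of n equals n mod 9 (or 9 when 9 | n), so we need 5^20 mod 9.
5^20 ≡ 7 (mod 9), so the digital root is 7.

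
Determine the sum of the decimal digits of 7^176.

670

7^176 = 54607845538545710671683248895378265444440317274048528452782877890001227200908186702459409245301899253188596510851433425739883015464579677388105065601
Sum of its 149 digits: 670.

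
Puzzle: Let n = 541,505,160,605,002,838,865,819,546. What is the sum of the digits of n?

5+4+1+5+0+5+1+6+0+6+0+5+0+0+2+8+3+8+8+6+5+8+1+9+5+4+6 = 111

111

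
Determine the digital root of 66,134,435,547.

6+6+1+3+4+4+3+5+5+4+7 = 48
4+8 = 12
1+2 = 3

3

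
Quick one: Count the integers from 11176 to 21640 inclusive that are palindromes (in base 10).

105

The integers in [11176, 21640] that are palindromes (in base 10): 11211, 11311, 11411, 11511, 11611, 11711, …, 21512, 21612.
105 qualify.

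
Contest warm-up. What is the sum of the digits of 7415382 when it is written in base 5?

26

7415382 in base 5 is 3344243012.
Digit sum: 3+3+4+4+2+4+3+0+1+2 = 26.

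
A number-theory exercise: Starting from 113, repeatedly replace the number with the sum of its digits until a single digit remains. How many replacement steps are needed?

113 → 5 (1 step)

1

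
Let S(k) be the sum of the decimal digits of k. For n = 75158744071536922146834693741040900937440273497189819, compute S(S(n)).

First digit sum: 240.
2+4+0 = 6.

6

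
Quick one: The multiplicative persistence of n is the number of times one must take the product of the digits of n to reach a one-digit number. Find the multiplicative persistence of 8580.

1

8580 → 0 (1 step)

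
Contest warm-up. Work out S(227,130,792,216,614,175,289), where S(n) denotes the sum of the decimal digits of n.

2+2+7+1+3+0+7+9+2+2+1+6+6+1+4+1+7+5+2+8+9 = 85

85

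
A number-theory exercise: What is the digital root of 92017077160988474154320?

5

9+2+0+1+7+0+7+7+1+6+0+9+8+8+4+7+4+1+5+4+3+2+0 = 95
9+5 = 14
1+4 = 5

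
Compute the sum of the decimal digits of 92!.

92! = 12438414054641307255475324325873553077577991715875414356840239582938137710983519518443046123837041347353107486982656753664000000000000000000000
Sum of its 143 digits: 540.

540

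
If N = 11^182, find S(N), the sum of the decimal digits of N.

11^182 = 3415613322155337963230309019137886745993127517561754520913185138990948131801323816377387885451322873723593233174448247975661733714166602369191394857244862289589585090870729013103736973858921
Sum of its 190 digits: 859.

859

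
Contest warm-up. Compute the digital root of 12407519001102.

6

1+2+4+0+7+5+1+9+0+0+1+1+0+2 = 33
3+3 = 6
(Equivalently, 12407519001102 mod 9 = 6.)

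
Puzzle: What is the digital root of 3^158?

9

The digital root of n equals n mod 9 (or 9 when 9 | n), so we need 3^158 mod 9.
3^158 ≡ 0 (mod 9), so the digital root is 9.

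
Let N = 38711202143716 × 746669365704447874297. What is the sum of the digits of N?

38711202143716 × 746669365704447874297 = 28904468750305088521962205696467652
Sum of its 35 digits: 160.

160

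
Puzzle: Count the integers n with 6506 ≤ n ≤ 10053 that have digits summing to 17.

188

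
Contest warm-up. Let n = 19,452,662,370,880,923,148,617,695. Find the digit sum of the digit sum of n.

First digit sum: 122.
1+2+2 = 5.

5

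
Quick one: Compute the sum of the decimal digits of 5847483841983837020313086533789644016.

5+8+4+7+4+8+3+8+4+1+9+8+3+8+3+7+0+2+0+3+1+3+0+8+6+5+3+3+7+8+9+6+4+4+0+1+6 = 169

169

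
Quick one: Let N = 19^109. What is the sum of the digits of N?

658

19^109 = 24218235827108619536177258655689905274733087906973668975273015474087845429471321842394188336521448527266621220099983995505013875436008159779
Sum of its 140 digits: 658.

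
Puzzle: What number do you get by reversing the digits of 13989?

98931

Reversing 13989 gives 98931.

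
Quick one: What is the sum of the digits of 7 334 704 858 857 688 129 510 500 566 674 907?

7+3+3+4+7+0+4+8+5+8+8+5+7+6+8+8+1+2+9+5+1+0+5+0+0+5+6+6+6+7+4+9+0+7 = 164

164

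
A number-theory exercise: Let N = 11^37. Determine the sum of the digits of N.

200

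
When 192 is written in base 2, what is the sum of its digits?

2

192 in base 2 is 11000000.
Digit sum: 1+1+0+0+0+0+0+0 = 2.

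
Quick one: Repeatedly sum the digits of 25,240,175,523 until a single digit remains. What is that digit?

2+5+2+4+0+1+7+5+5+2+3 = 36
3+6 = 9

9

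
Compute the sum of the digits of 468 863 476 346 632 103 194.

4+6+8+8+6+3+4+7+6+3+4+6+6+3+2+1+0+3+1+9+4 = 94

94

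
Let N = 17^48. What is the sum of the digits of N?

17^48 = 115225400457255426923013053222916919834651165519677685328641
Sum of its 60 digits: 244.

244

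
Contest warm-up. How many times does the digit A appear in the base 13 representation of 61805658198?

2

61805658198 in base 13 is 5A9C87B7AB.
The digit A appears 2 times.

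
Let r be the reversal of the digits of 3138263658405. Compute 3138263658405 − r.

-1910299969908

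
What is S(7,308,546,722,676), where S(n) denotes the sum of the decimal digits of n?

63

7+3+0+8+5+4+6+7+2+2+6+7+6 = 63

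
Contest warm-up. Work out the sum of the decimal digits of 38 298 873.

3+8+2+9+8+8+7+3 = 48

48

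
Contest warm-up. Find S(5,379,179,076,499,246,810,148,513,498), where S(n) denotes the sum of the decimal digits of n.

5+3+7+9+1+7+9+0+7+6+4+9+9+2+4+6+8+1+0+1+4+8+5+1+3+4+9+8 = 140

140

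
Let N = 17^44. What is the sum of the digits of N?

244

17^44 = 1379597950901634641862681879083307429684165246101910721
Sum of its 55 digits: 244.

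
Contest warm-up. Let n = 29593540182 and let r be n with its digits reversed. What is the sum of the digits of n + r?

69

Reversal of 29593540182 is 28104539592; 29593540182 + 28104539592 = 57698079774.
Digit sum of 57698079774: 5+7+6+9+8+0+7+9+7+7+4 = 69.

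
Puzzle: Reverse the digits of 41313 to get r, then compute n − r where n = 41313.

9999

Reverse of 41313 is 31314.
41313 − 31314 = 9999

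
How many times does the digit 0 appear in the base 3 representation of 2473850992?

2473850992 in base 3 is 20101101222122120211.
The digit 0 appears 4 times.

4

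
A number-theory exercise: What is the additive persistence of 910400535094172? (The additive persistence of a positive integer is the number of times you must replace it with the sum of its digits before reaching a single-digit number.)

2

910400535094172 → 50 → 5 (2 steps)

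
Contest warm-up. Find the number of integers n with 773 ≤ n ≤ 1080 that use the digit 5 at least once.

58

The integers in [773, 1080] that use the digit 5 at least once: 775, 785, 795, 805, 815, 825, …, 1065, 1075.
58 qualify.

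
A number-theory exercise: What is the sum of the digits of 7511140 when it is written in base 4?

16

7511140 in base 4 is 130221301210.
Digit sum: 1+3+0+2+2+1+3+0+1+2+1+0 = 16.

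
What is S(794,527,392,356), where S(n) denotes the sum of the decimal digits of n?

62

7+9+4+5+2+7+3+9+2+3+5+6 = 62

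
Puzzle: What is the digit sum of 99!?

99! = 933262154439441526816992388562667004907159682643816214685929638952175999932299156089414639761565182862536979208272237582511852109168640000000000000000000000
Sum of its 156 digits: 648.

648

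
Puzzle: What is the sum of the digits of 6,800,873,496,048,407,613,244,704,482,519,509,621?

6+8+0+0+8+7+3+4+9+6+0+4+8+4+0+7+6+1+3+2+4+4+7+0+4+4+8+2+5+1+9+5+0+9+6+2+1 = 157

157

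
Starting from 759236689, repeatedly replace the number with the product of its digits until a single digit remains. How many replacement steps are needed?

759236689 → 4898880 → 0 (2 steps)

2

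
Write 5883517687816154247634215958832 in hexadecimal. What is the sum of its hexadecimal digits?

5883517687816154247634215958832 in base 16 is 4A42ABC3D55BBA859B9002F930.
Digit sum: 4+10+4+2+10+11+12+3+13+5+5+11+11+10+8+5+9+11+9+0+0+2+15+9+3+0 = 182.

182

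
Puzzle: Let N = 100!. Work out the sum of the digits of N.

648

100! = 93326215443944152681699238856266700490715968264381621468592963895217599993229915608941463976156518286253697920827223758251185210916864000000000000000000000000
Sum of its 158 digits: 648.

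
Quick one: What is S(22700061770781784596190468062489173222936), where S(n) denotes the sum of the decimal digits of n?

179

2+2+7+0+0+0+6+1+7+7+0+7+8+1+7+8+4+5+9+6+1+9+0+4+6+8+0+6+2+4+8+9+1+7+3+2+2+2+9+3+6 = 179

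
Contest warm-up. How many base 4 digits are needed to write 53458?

53458 in base 4 is 31003102, which has 8 digits.

8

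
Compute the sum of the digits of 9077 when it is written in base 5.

13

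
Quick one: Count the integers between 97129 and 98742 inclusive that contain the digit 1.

451

The integers in [97129, 98742] that contain the digit 1: 97129, 97130, 97131, 97132, 97133, 97134, …, 98731, 98741.
451 qualify.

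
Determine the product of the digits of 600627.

6×0×0×6×2×7 = 0

0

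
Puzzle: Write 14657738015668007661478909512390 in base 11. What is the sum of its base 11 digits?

14657738015668007661478909512390 in base 11 is 9270706876843695566236A7299936.
Digit sum: 9+2+7+0+7+0+6+8+7+6+8+4+3+6+9+5+5+6+6+2+3+6+10+7+2+9+9+9+3+6 = 170.

170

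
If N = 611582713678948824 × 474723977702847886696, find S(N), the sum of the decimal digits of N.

611582713678948824 × 474723977702847886696 = 290332978531972504757807080371134445504
Sum of its 39 digits: 162.

162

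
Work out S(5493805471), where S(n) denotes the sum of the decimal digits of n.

5+4+9+3+8+0+5+4+7+1 = 46

46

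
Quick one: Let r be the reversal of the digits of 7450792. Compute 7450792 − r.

Reverse of 7450792 is 2970547.
7450792 − 2970547 = 4480245

4480245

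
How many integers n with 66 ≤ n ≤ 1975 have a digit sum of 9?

The integers in [66, 1975] that have a digit sum of 9: 72, 81, 90, 108, 117, 126, …, 1710, 1800.
93 qualify.

93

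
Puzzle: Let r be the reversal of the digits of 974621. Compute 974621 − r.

848142

Reverse of 974621 is 126479.
974621 − 126479 = 848142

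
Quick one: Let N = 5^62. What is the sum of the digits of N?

187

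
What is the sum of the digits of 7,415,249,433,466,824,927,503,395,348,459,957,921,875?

201

7+4+1+5+2+4+9+4+3+3+4+6+6+8+2+4+9+2+7+5+0+3+3+9+5+3+4+8+4+5+9+9+5+7+9+2+1+8+7+5 = 201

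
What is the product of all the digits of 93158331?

9720

9×3×1×5×8×3×3×1 = 9720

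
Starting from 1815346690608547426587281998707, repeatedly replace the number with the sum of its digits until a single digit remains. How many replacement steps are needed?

3

1815346690608547426587281998707 → 156 → 12 → 3 (3 steps)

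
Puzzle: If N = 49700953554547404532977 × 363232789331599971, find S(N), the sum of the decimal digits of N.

171

49700953554547404532977 × 363232789331599971 = 18053015992058552138584744444113441743667
Sum of its 41 digits: 171.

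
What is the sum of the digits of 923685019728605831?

9+2+3+6+8+5+0+1+9+7+2+8+6+0+5+8+3+1 = 83

83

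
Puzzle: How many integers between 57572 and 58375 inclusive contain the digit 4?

The integers in [57572, 58375] that contain the digit 4: 57574, 57584, 57594, 57604, 57614, 57624, …, 58364, 58374.
153 qualify.

153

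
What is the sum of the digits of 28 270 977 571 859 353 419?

102

2+8+2+7+0+9+7+7+5+7+1+8+5+9+3+5+3+4+1+9 = 102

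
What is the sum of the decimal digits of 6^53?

216

6^53 = 174588755932389037098918153698611839369216
Sum of its 42 digits: 216.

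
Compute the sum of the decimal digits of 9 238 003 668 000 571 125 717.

9+2+3+8+0+0+3+6+6+8+0+0+0+5+7+1+1+2+5+7+1+7 = 81

81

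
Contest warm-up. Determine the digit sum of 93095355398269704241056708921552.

9+3+0+9+5+3+5+5+3+9+8+2+6+9+7+0+4+2+4+1+0+5+6+7+0+8+9+2+1+5+5+2 = 144

144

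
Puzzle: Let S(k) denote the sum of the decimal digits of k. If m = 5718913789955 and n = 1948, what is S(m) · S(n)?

1694

S(5718913789955) = 5+7+1+8+9+1+3+7+8+9+9+5+5 = 77.
S(1948) = 1+9+4+8 = 22.
77 · 22 = 1694.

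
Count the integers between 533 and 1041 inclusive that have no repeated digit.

347

The integers in [533, 1041] that have no repeated digit: 534, 536, 537, 538, 539, 540, …, 1038, 1039.
347 qualify.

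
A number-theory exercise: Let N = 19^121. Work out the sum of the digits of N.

685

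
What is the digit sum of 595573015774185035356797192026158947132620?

185

5+9+5+5+7+3+0+1+5+7+7+4+1+8+5+0+3+5+3+5+6+7+9+7+1+9+2+0+2+6+1+5+8+9+4+7+1+3+2+6+2+0 = 185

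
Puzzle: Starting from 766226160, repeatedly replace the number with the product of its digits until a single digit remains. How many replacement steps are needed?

766226160 → 0 (1 step)

1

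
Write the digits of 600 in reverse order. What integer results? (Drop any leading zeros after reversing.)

Reversing 600 gives 6.

6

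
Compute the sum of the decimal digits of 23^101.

23^101 = 342382404646349906057205801490874347335703752037431479791270728812115965406404621099504973295378976497369961620127288149768965118187148023
Sum of its 138 digits: 623.

623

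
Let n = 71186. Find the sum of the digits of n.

7+1+1+8+6 = 23

23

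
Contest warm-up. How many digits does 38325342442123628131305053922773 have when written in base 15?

27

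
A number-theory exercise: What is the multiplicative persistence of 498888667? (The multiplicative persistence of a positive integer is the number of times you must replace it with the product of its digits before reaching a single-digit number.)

498888667 → 37158912 → 15120 → 0 (3 steps)

3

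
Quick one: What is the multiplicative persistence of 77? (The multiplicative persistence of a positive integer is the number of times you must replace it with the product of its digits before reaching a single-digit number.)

4

77 → 49 → 36 → 18 → 8 (4 steps)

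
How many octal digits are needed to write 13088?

13088 in base 8 is 31440, which has 5 digits.

5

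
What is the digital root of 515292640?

7

5+1+5+2+9+2+6+4+0 = 34
3+4 = 7
(Equivalently, 515292640 mod 9 = 7.)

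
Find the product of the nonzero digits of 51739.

945

5×1×7×3×9 = 945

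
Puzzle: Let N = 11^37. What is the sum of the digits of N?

200

11^37 = 340039485861577398992406882305761986971
Sum of its 39 digits: 200.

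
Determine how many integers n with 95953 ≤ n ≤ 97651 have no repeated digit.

The integers in [95953, 97651] that have no repeated digit: 96012, 96013, 96014, 96015, 96017, 96018, …, 97650, 97651.
620 qualify.

620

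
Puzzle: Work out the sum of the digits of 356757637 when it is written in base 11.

356757637 in base 11 is 173420325.
Digit sum: 1+7+3+4+2+0+3+2+5 = 27.

27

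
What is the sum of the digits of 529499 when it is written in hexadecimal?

29

529499 in base 16 is 8145B.
Digit sum: 8+1+4+5+11 = 29.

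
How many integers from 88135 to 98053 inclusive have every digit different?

The integers in [88135, 98053] that have every digit different: 89012, 89013, 89014, 89015, 89016, 89017, …, 98052, 98053.
3051 qualify.

3051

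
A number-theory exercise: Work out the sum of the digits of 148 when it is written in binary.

3

148 in base 2 is 10010100.
Digit sum: 1+0+0+1+0+1+0+0 = 3.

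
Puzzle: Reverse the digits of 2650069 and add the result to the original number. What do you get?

Reverse of 2650069 is 9600562.
2650069 + 9600562 = 12250631

12250631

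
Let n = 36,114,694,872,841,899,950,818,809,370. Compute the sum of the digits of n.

3+6+1+1+4+6+9+4+8+7+2+8+4+1+8+9+9+9+5+0+8+1+8+8+0+9+3+7+0 = 148

148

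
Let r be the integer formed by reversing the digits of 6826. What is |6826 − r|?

Reverse of 6826 is 6286.
|6826 − 6286| = 540

540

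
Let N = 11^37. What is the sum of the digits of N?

200

11^37 = 340039485861577398992406882305761986971
Sum of its 39 digits: 200.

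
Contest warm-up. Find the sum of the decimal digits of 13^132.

721

13^132 = 1097798175089584955399483593448375662169825290015520049835855389660230376075864805000966421026881828676055209255731374998704898695057245805656699281
Sum of its 148 digits: 721.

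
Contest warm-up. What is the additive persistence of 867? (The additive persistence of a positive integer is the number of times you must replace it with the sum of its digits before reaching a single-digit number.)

867 → 21 → 3 (2 steps)

2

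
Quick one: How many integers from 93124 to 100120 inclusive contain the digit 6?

2626

The integers in [93124, 100120] that contain the digit 6: 93126, 93136, 93146, 93156, 93160, 93161, …, 100106, 100116.
2626 qualify.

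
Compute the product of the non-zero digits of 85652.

2400

8×5×6×5×2 = 2400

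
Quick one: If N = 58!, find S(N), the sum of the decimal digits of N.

58! = 2350561331282878571829474910515074683828862318181142924420699914240000000000000
Sum of its 79 digits: 288.

288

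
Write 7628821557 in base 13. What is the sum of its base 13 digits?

57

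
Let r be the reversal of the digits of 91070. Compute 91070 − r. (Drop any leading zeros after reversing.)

84051

Reverse of 91070 is 7019.
91070 − 7019 = 84051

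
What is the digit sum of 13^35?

169

13^35 = 972786042517719014174576083150881262357
Sum of its 39 digits: 169.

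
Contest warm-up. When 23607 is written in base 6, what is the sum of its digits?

23607 in base 6 is 301143.
Digit sum: 3+0+1+1+4+3 = 12.

12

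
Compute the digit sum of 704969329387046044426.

7+0+4+9+6+9+3+2+9+3+8+7+0+4+6+0+4+4+4+2+6 = 97

97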